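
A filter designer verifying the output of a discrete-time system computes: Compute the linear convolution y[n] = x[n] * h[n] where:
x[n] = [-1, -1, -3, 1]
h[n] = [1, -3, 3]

y[n] = sum_k x[k]*h[n-k]. Output length = len(x) + len(h) - 1 = 4 + 3 - 1 = 6.
y[0] = -1*1 = -1
y[1] = -1*1 + -1*-3 = 2
y[2] = -3*1 + -1*-3 + -1*3 = -3
y[3] = 1*1 + -3*-3 + -1*3 = 7
y[4] = 1*-3 + -3*3 = -12
y[5] = 1*3 = 3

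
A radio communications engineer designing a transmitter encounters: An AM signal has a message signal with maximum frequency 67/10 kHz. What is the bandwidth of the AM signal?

In AM (double-sideband), the bandwidth is twice the message frequency.
BW = 2 * f_m = 2 * 67/10 kHz = 67/5 kHz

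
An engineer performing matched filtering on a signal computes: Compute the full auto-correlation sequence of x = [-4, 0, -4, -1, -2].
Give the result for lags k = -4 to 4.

r_xx[k] = sum_m x[m]*x[m+k], indexed from 0, for k = -4 to 4:
  r_xx[-4] = x[4]*x[0] = 8
  r_xx[-3] = x[3]*x[0] + x[4]*x[1] = 4
  r_xx[-2] = x[2]*x[0] + x[3]*x[1] + x[4]*x[2] = 24
  r_xx[-1] = x[1]*x[0] + x[2]*x[1] + x[3]*x[2] + x[4]*x[3] = 6
  r_xx[0] = x[0]*x[0] + x[1]*x[1] + x[2]*x[2] + x[3]*x[3] + x[4]*x[4] = 37
  r_xx[1] = x[0]*x[1] + x[1]*x[2] + x[2]*x[3] + x[3]*x[4] = 6
  r_xx[2] = x[0]*x[2] + x[1]*x[3] + x[2]*x[4] = 24
  r_xx[3] = x[0]*x[3] + x[1]*x[4] = 4
  r_xx[4] = x[0]*x[4] = 8
r_xx = [8, 4, 24, 6, 37, 6, 24, 4, 8]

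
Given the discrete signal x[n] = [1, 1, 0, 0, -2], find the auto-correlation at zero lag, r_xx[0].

The auto-correlation at zero lag r_xx[0] equals the signal energy.
r_xx[0] = sum of x[n]^2 = 1^2 + 1^2 + 0^2 + 0^2 + (-2)^2
= 1 + 1 + 0 + 0 + 4 = 6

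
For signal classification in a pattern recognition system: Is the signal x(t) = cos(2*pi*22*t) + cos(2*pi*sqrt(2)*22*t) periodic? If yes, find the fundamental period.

f1 = 22 Hz, f2 = 22*sqrt(2) Hz
Ratio f2/f1 = sqrt(2), which is irrational.
Since the frequency ratio is irrational, no common period exists.
The signal is not periodic.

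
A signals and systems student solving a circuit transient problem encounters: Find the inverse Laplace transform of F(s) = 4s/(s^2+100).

Standard pair: s/(s^2+w^2) <-> cos(wt)*u(t)
With k=4, w=10: f(t) = 4*cos(10t)*u(t)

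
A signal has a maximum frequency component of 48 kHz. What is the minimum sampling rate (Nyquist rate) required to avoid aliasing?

By the Nyquist-Shannon sampling theorem,
the minimum sampling rate (Nyquist rate) must be at least 2 * f_max.
Nyquist rate = 2 * 48 kHz = 96 kHz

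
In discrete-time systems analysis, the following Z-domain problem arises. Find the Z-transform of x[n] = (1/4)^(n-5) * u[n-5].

Time-shifting property: if X(z) = Z{x[n]}, then Z{x[n-d]} = z^(-d) * X(z)
X(z) = z/(z - 1/4) for x[n] = (1/4)^n * u[n]
Z{x[n-5]} = z^(-5) * z/(z - 1/4) = z^(-4)/(z - 1/4)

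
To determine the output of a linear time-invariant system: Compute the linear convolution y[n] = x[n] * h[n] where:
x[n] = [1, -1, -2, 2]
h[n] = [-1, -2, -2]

y[n] = sum_k x[k]*h[n-k]. Output length = len(x) + len(h) - 1 = 4 + 3 - 1 = 6.
y[0] = 1*-1 = -1
y[1] = -1*-1 + 1*-2 = -1
y[2] = -2*-1 + -1*-2 + 1*-2 = 2
y[3] = 2*-1 + -2*-2 + -1*-2 = 4
y[4] = 2*-2 + -2*-2 = 0
y[5] = 2*-2 = -4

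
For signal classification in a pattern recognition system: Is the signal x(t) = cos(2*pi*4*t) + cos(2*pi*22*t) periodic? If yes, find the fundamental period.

f1 = 4 Hz, f2 = 22 Hz
Period T1 = 1/4, T2 = 1/22
Ratio T1/T2 = 22/4, which is rational.
The signal is periodic with fundamental period T = 1/GCD(4,22) = 1/2 s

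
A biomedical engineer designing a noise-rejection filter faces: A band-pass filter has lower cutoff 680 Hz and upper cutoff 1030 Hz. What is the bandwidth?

Bandwidth = f_high - f_low
= 1030 Hz - 680 Hz = 350 Hz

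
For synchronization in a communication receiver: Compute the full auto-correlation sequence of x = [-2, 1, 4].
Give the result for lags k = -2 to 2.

r_xx[k] = sum_m x[m]*x[m+k], indexed from 0, for k = -2 to 2:
  r_xx[-2] = x[2]*x[0] = -8
  r_xx[-1] = x[1]*x[0] + x[2]*x[1] = 2
  r_xx[0] = x[0]*x[0] + x[1]*x[1] + x[2]*x[2] = 21
  r_xx[1] = x[0]*x[1] + x[1]*x[2] = 2
  r_xx[2] = x[0]*x[2] = -8
r_xx = [-8, 2, 21, 2, -8]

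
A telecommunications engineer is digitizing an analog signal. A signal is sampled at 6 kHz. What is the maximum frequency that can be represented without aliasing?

The maximum frequency that can be represented without aliasing
is the Nyquist frequency: f_max = f_s / 2 = 6 kHz / 2 = 3 kHz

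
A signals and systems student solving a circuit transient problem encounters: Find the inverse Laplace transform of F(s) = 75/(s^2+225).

Standard pair: w/(s^2+w^2) <-> sin(wt)*u(t)
Recognize w^2 = 225, so w = 15; numerator 75 = 5*15.
f(t) = 5*sin(15t)*u(t)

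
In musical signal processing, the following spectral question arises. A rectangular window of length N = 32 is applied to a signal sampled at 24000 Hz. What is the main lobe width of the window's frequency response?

For a rectangular window of length N,
the main lobe width in frequency is 2*f_s/N.
= 2*24000/32 = 1500 Hz
This determines the minimum frequency separation for resolving two sinusoids.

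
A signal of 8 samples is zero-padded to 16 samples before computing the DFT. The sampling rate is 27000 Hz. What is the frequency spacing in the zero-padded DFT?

Original DFT: N = 8, resolution = f_s/N = 27000/8 = 3375 Hz
Zero-padded DFT: N = 16, resolution = f_s/N = 27000/16 = 3375/2 Hz
Zero-padding interpolates the spectrum (finer frequency grid)
but does NOT improve the true spectral resolution (ability to resolve close frequencies).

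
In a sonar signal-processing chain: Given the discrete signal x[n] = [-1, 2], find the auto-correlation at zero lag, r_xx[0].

The auto-correlation at zero lag r_xx[0] equals the signal energy.
r_xx[0] = sum of x[n]^2 = (-1)^2 + 2^2
= 1 + 4 = 5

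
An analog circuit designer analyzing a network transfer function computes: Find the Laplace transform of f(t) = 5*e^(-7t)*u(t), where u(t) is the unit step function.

Standard Laplace transform pair:
e^(-at)*u(t) <-> 1/(s+a)
With a = 7: L{5*e^(-7t)*u(t)} = 5/(s+7), ROC: Re(s) > -7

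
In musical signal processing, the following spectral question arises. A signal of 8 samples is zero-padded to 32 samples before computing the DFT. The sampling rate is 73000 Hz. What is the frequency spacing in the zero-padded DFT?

Original DFT: N = 8, resolution = f_s/N = 73000/8 = 9125 Hz
Zero-padded DFT: N = 32, resolution = f_s/N = 73000/32 = 9125/4 Hz
Zero-padding interpolates the spectrum (finer frequency grid)
but does NOT improve the true spectral resolution (ability to resolve close frequencies).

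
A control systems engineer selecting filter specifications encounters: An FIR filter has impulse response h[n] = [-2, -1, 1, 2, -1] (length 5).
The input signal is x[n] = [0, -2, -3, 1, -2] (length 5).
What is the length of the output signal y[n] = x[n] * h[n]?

For linear convolution, the output length is:
len(y) = len(x) + len(h) - 1 = 5 + 5 - 1 = 9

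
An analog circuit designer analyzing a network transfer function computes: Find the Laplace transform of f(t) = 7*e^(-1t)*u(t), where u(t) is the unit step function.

Standard Laplace transform pair:
e^(-at)*u(t) <-> 1/(s+a)
With a = 1: L{7*e^(-1t)*u(t)} = 7/(s+1), ROC: Re(s) > -1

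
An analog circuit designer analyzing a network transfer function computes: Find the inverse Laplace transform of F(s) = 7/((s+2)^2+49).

Standard pair: w/((s+a)^2+w^2) <-> e^(-at)*sin(wt)*u(t)
With a=2, w=7: f(t) = e^(-2t)*sin(7t)*u(t)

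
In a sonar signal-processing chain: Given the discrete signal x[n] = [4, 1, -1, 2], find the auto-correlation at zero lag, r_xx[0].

The auto-correlation at zero lag r_xx[0] equals the signal energy.
r_xx[0] = sum of x[n]^2 = 4^2 + 1^2 + (-1)^2 + 2^2
= 16 + 1 + 1 + 4 = 22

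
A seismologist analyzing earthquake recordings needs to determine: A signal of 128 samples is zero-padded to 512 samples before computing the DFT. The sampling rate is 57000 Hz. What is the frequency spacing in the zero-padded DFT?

Original DFT: N = 128, resolution = f_s/N = 57000/128 = 7125/16 Hz
Zero-padded DFT: N = 512, resolution = f_s/N = 57000/512 = 7125/64 Hz
Zero-padding interpolates the spectrum (finer frequency grid)
but does NOT improve the true spectral resolution (ability to resolve close frequencies).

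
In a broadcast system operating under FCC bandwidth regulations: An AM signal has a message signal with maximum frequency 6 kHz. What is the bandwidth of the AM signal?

In AM (double-sideband), the bandwidth is twice the message frequency.
BW = 2 * f_m = 2 * 6 kHz = 12 kHz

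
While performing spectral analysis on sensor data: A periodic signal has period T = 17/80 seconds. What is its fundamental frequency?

The fundamental frequency is the reciprocal of the period.
f = 1/T = 1/(17/80) = 80/17 Hz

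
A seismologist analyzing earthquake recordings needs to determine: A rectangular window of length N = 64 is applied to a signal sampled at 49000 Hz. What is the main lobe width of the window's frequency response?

For a rectangular window of length N,
the main lobe width in frequency is 2*f_s/N.
= 2*49000/64 = 6125/4 Hz
This determines the minimum frequency separation for resolving two sinusoids.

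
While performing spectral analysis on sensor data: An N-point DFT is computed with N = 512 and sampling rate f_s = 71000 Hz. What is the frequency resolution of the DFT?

DFT frequency resolution = f_s / N
= 71000 / 512 = 8875/64 Hz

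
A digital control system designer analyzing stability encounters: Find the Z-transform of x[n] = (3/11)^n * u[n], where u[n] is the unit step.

The Z-transform of a^n * u[n] is z/(z-a) for |z| > |a|.
Here a = 3/11, so X(z) = z/(z - (3/11)) = 11z/(11z - 3)
ROC: |z| > 3/11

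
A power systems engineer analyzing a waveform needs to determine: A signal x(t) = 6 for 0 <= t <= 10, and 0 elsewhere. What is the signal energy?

Energy = integral of |x(t)|^2 dt over the signal duration
= 6^2 * 10 = 36 * 10 = 360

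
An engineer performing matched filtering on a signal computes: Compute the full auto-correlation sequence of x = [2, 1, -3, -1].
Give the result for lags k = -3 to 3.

r_xx[k] = sum_m x[m]*x[m+k], indexed from 0, for k = -3 to 3:
  r_xx[-3] = x[3]*x[0] = -2
  r_xx[-2] = x[2]*x[0] + x[3]*x[1] = -7
  r_xx[-1] = x[1]*x[0] + x[2]*x[1] + x[3]*x[2] = 2
  r_xx[0] = x[0]*x[0] + x[1]*x[1] + x[2]*x[2] + x[3]*x[3] = 15
  r_xx[1] = x[0]*x[1] + x[1]*x[2] + x[2]*x[3] = 2
  r_xx[2] = x[0]*x[2] + x[1]*x[3] = -7
  r_xx[3] = x[0]*x[3] = -2
r_xx = [-2, -7, 2, 15, 2, -7, -2]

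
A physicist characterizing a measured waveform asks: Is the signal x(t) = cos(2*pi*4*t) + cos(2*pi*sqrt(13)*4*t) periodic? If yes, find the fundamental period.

f1 = 4 Hz, f2 = 4*sqrt(13) Hz
Ratio f2/f1 = sqrt(13), which is irrational.
Since the frequency ratio is irrational, no common period exists.
The signal is not periodic.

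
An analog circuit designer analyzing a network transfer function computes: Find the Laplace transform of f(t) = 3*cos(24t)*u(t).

Standard pair: cos(wt)*u(t) <-> s/(s^2+w^2)
With w = 24: L{3*cos(24t)*u(t)} = 3s/(s^2+576)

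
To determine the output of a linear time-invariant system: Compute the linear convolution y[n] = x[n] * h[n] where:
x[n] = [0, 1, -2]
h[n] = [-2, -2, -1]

y[n] = sum_k x[k]*h[n-k]. Output length = len(x) + len(h) - 1 = 3 + 3 - 1 = 5.
y[0] = 0*-2 = 0
y[1] = 1*-2 + 0*-2 = -2
y[2] = -2*-2 + 1*-2 + 0*-1 = 2
y[3] = -2*-2 + 1*-1 = 3
y[4] = -2*-1 = 2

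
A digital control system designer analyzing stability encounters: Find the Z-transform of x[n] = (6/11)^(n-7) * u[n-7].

Time-shifting property: if X(z) = Z{x[n]}, then Z{x[n-d]} = z^(-d) * X(z)
X(z) = z/(z - 6/11) for x[n] = (6/11)^n * u[n]
Z{x[n-7]} = z^(-7) * z/(z - 6/11) = z^(-6)/(z - 6/11)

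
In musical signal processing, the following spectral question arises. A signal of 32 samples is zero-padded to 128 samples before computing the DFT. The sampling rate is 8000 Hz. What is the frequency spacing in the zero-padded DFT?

Original DFT: N = 32, resolution = f_s/N = 8000/32 = 250 Hz
Zero-padded DFT: N = 128, resolution = f_s/N = 8000/128 = 125/2 Hz
Zero-padding interpolates the spectrum (finer frequency grid)
but does NOT improve the true spectral resolution (ability to resolve close frequencies).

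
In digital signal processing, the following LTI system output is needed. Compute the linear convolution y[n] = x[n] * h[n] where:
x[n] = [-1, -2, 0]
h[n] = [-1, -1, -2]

y[n] = sum_k x[k]*h[n-k]. Output length = len(x) + len(h) - 1 = 3 + 3 - 1 = 5.
y[0] = -1*-1 = 1
y[1] = -2*-1 + -1*-1 = 3
y[2] = 0*-1 + -2*-1 + -1*-2 = 4
y[3] = 0*-1 + -2*-2 = 4
y[4] = 0*-2 = 0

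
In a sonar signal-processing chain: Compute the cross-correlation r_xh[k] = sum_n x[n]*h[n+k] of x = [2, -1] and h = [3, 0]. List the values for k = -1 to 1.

Both sequences indexed from 0 and zero outside their support.
Lags with overlap: k = -1 to 1.
  r_xh[-1] = x[1]*h[0] = -3
  r_xh[0] = x[0]*h[0] + x[1]*h[1] = 6
  r_xh[1] = x[0]*h[1] = 0
r_xh = [-3, 6, 0] (for k = -1, ..., 1)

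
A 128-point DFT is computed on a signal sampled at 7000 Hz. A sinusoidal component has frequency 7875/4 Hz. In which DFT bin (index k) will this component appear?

DFT frequency resolution = f_s/N = 7000/128 = 875/16 Hz
Bin index k = f_signal / resolution = 7875/4 / 875/16 = 36
The signal frequency 7875/4 Hz falls in DFT bin k = 36.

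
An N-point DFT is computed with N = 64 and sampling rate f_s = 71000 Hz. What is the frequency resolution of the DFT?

DFT frequency resolution = f_s / N
= 71000 / 64 = 8875/8 Hz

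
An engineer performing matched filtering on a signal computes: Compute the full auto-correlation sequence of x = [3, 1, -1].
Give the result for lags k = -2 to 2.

r_xx[k] = sum_m x[m]*x[m+k], indexed from 0, for k = -2 to 2:
  r_xx[-2] = x[2]*x[0] = -3
  r_xx[-1] = x[1]*x[0] + x[2]*x[1] = 2
  r_xx[0] = x[0]*x[0] + x[1]*x[1] + x[2]*x[2] = 11
  r_xx[1] = x[0]*x[1] + x[1]*x[2] = 2
  r_xx[2] = x[0]*x[2] = -3
r_xx = [-3, 2, 11, 2, -3]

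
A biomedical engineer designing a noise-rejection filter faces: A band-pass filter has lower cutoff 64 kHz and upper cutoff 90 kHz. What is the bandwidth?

Bandwidth = f_high - f_low
= 90 kHz - 64 kHz = 26 kHz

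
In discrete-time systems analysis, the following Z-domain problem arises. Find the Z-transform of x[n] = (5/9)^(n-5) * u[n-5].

Time-shifting property: if X(z) = Z{x[n]}, then Z{x[n-d]} = z^(-d) * X(z)
X(z) = z/(z - 5/9) for x[n] = (5/9)^n * u[n]
Z{x[n-5]} = z^(-5) * z/(z - 5/9) = z^(-4)/(z - 5/9)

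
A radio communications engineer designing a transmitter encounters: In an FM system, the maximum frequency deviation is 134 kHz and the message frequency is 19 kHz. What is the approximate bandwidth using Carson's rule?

Carson's rule: BW = 2*(delta_f + f_m)
= 2*(134 + 19) kHz = 306 kHz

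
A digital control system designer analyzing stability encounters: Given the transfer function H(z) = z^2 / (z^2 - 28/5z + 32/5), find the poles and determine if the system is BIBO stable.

Poles are roots of the denominator: z^2 - 28/5z + 32/5 = 0.
Quadratic formula: z = [-(-28/5) +/- sqrt((-28/5)^2 - 4*(32/5))] / 2
Discriminant = 784/25 - 128/5 = 144/25; sqrt = 12/5.
z = (28/5 +/- 12/5) / 2 => z = 4 or z = 8/5.
|p1| = 4, |p2| = 8/5.
For BIBO stability, all poles must lie inside the unit circle (|p| < 1).
System is UNSTABLE since at least one |p| >= 1.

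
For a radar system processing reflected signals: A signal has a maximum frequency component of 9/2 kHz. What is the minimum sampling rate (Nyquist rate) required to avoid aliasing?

By the Nyquist-Shannon sampling theorem,
the minimum sampling rate (Nyquist rate) must be at least 2 * f_max.
Nyquist rate = 2 * 9/2 kHz = 9 kHz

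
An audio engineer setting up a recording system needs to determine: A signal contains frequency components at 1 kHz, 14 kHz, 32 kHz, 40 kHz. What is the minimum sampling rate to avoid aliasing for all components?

The highest frequency component is f_max = 40 kHz.
Nyquist rate = 2 * f_max = 2 * 40 kHz = 80 kHz.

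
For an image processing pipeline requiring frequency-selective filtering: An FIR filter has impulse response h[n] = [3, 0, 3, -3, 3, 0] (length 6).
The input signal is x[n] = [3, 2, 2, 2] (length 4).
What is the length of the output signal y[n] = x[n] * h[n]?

For linear convolution, the output length is:
len(y) = len(x) + len(h) - 1 = 4 + 6 - 1 = 9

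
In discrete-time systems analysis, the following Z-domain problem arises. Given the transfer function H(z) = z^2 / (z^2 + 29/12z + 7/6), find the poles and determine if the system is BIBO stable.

Poles are roots of the denominator: z^2 + 29/12z + 7/6 = 0.
Quadratic formula: z = [-(29/12) +/- sqrt((29/12)^2 - 4*(7/6))] / 2
Discriminant = 841/144 - 14/3 = 169/144; sqrt = 13/12.
z = (-29/12 +/- 13/12) / 2 => z = -2/3 or z = -7/4.
|p1| = 7/4, |p2| = 2/3.
For BIBO stability, all poles must lie inside the unit circle (|p| < 1).
System is UNSTABLE since at least one |p| >= 1.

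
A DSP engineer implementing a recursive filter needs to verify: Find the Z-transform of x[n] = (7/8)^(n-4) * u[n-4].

Time-shifting property: if X(z) = Z{x[n]}, then Z{x[n-d]} = z^(-d) * X(z)
X(z) = z/(z - 7/8) for x[n] = (7/8)^n * u[n]
Z{x[n-4]} = z^(-4) * z/(z - 7/8) = z^(-3)/(z - 7/8)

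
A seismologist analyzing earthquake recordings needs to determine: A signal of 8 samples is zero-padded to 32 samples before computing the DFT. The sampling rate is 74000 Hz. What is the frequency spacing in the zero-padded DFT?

Original DFT: N = 8, resolution = f_s/N = 74000/8 = 9250 Hz
Zero-padded DFT: N = 32, resolution = f_s/N = 74000/32 = 4625/2 Hz
Zero-padding interpolates the spectrum (finer frequency grid)
but does NOT improve the true spectral resolution (ability to resolve close frequencies).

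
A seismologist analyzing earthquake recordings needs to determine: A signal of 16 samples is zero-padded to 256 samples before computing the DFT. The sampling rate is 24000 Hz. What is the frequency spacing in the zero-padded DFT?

Original DFT: N = 16, resolution = f_s/N = 24000/16 = 1500 Hz
Zero-padded DFT: N = 256, resolution = f_s/N = 24000/256 = 375/4 Hz
Zero-padding interpolates the spectrum (finer frequency grid)
but does NOT improve the true spectral resolution (ability to resolve close frequencies).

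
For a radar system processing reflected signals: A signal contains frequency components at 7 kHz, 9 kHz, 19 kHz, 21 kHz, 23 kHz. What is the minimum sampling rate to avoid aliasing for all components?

The highest frequency component is f_max = 23 kHz.
Nyquist rate = 2 * f_max = 2 * 23 kHz = 46 kHz.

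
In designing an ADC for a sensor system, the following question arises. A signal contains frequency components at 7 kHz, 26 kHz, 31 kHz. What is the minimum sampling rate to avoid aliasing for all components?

The highest frequency component is f_max = 31 kHz.
Nyquist rate = 2 * f_max = 2 * 31 kHz = 62 kHz.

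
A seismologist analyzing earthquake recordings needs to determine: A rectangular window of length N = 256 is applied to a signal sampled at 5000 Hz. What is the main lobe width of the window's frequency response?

For a rectangular window of length N,
the main lobe width in frequency is 2*f_s/N.
= 2*5000/256 = 625/16 Hz
This determines the minimum frequency separation for resolving two sinusoids.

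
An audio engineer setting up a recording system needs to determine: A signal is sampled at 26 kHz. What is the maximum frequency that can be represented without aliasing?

The maximum frequency that can be represented without aliasing
is the Nyquist frequency: f_max = f_s / 2 = 26 kHz / 2 = 13 kHz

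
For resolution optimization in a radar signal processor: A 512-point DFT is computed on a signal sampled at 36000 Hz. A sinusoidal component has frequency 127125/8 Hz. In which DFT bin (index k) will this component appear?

DFT frequency resolution = f_s/N = 36000/512 = 1125/16 Hz
Bin index k = f_signal / resolution = 127125/8 / 1125/16 = 226
The signal frequency 127125/8 Hz falls in DFT bin k = 226.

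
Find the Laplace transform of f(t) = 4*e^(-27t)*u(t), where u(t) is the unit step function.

Standard Laplace transform pair:
e^(-at)*u(t) <-> 1/(s+a)
With a = 27: L{4*e^(-27t)*u(t)} = 4/(s+27), ROC: Re(s) > -27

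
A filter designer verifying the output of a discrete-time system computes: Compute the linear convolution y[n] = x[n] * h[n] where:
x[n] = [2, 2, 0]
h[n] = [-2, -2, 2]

y[n] = sum_k x[k]*h[n-k]. Output length = len(x) + len(h) - 1 = 3 + 3 - 1 = 5.
y[0] = 2*-2 = -4
y[1] = 2*-2 + 2*-2 = -8
y[2] = 0*-2 + 2*-2 + 2*2 = 0
y[3] = 0*-2 + 2*2 = 4
y[4] = 0*2 = 0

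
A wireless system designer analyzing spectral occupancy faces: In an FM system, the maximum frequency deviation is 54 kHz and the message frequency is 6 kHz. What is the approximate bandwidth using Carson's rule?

Carson's rule: BW = 2*(delta_f + f_m)
= 2*(54 + 6) kHz = 120 kHz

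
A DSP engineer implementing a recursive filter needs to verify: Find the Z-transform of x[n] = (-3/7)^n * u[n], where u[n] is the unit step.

The Z-transform of a^n * u[n] is z/(z-a) for |z| > |a|.
Here a = -3/7, so X(z) = z/(z - (-3/7)) = 7z/(7z + 3)
ROC: |z| > 3/7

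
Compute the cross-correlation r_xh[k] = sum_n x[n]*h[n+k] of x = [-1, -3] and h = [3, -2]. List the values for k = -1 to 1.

Both sequences indexed from 0 and zero outside their support.
Lags with overlap: k = -1 to 1.
  r_xh[-1] = x[1]*h[0] = -9
  r_xh[0] = x[0]*h[0] + x[1]*h[1] = 3
  r_xh[1] = x[0]*h[1] = 2
r_xh = [-9, 3, 2] (for k = -1, ..., 1)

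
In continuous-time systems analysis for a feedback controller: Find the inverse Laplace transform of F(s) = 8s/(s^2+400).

Standard pair: s/(s^2+w^2) <-> cos(wt)*u(t)
With k=8, w=20: f(t) = 8*cos(20t)*u(t)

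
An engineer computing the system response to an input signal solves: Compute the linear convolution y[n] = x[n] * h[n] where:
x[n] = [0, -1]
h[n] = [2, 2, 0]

y[n] = sum_k x[k]*h[n-k]. Output length = len(x) + len(h) - 1 = 2 + 3 - 1 = 4.
y[0] = 0*2 = 0
y[1] = -1*2 + 0*2 = -2
y[2] = -1*2 + 0*0 = -2
y[3] = -1*0 = 0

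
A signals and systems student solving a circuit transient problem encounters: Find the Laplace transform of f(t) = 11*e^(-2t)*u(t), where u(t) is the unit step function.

Standard Laplace transform pair:
e^(-at)*u(t) <-> 1/(s+a)
With a = 2: L{11*e^(-2t)*u(t)} = 11/(s+2), ROC: Re(s) > -2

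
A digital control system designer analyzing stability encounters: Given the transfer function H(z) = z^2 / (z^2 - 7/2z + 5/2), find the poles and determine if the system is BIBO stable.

Poles are roots of the denominator: z^2 - 7/2z + 5/2 = 0.
Quadratic formula: z = [-(-7/2) +/- sqrt((-7/2)^2 - 4*(5/2))] / 2
Discriminant = 49/4 - 10 = 9/4; sqrt = 3/2.
z = (7/2 +/- 3/2) / 2 => z = 5/2 or z = 1.
|p1| = 1, |p2| = 5/2.
For BIBO stability, all poles must lie inside the unit circle (|p| < 1).
System is UNSTABLE since at least one |p| >= 1.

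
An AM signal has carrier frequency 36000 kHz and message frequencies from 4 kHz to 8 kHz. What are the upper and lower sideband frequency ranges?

Upper sideband (USB) = fc + [fm_low, fm_high] = 36000 + [4, 8] = [36004, 36008] kHz
Lower sideband (LSB) = fc - [fm_high, fm_low] = 36000 - [8, 4] = [35992, 35996] kHz
Total occupied spectrum: 35992 kHz to 36008 kHz (plus carrier at 36000 kHz)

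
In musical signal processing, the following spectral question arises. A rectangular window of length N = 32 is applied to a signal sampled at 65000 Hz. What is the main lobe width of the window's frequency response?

For a rectangular window of length N,
the main lobe width in frequency is 2*f_s/N.
= 2*65000/32 = 8125/2 Hz
This determines the minimum frequency separation for resolving two sinusoids.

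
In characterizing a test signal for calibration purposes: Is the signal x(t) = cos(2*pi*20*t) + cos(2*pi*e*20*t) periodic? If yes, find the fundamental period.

f1 = 20 Hz, f2 = 20*e Hz
Ratio f2/f1 = e, which is irrational.
Since the frequency ratio is irrational, no common period exists.
The signal is not periodic.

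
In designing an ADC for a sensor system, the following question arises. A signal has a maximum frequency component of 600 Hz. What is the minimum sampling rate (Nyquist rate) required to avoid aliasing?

By the Nyquist-Shannon sampling theorem,
the minimum sampling rate (Nyquist rate) must be at least 2 * f_max.
Nyquist rate = 2 * 600 Hz = 1200 Hz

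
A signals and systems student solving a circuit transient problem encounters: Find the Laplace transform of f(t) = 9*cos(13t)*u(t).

Standard pair: cos(wt)*u(t) <-> s/(s^2+w^2)
With w = 13: L{9*cos(13t)*u(t)} = 9s/(s^2+169)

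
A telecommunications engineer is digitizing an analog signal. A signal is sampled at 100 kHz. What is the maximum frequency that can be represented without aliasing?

The maximum frequency that can be represented without aliasing
is the Nyquist frequency: f_max = f_s / 2 = 100 kHz / 2 = 50 kHz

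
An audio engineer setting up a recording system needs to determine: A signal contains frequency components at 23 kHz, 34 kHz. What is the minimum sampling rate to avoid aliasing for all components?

The highest frequency component is f_max = 34 kHz.
Nyquist rate = 2 * f_max = 2 * 34 kHz = 68 kHz.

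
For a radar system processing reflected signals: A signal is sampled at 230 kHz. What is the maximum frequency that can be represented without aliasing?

The maximum frequency that can be represented without aliasing
is the Nyquist frequency: f_max = f_s / 2 = 230 kHz / 2 = 115 kHz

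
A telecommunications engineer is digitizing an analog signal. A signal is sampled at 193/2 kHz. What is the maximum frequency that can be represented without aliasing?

The maximum frequency that can be represented without aliasing
is the Nyquist frequency: f_max = f_s / 2 = 193/2 kHz / 2 = 193/4 kHz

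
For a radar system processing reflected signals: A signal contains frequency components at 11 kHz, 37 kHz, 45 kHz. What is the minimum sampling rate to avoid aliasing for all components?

The highest frequency component is f_max = 45 kHz.
Nyquist rate = 2 * f_max = 2 * 45 kHz = 90 kHz.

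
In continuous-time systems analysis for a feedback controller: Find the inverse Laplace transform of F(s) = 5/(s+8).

Standard pair: k/(s+a) <-> k*e^(-at)*u(t)
With k=5, a=8: f(t) = 5*e^(-8t)*u(t)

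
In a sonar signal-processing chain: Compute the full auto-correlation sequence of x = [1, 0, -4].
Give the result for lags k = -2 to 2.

r_xx[k] = sum_m x[m]*x[m+k], indexed from 0, for k = -2 to 2:
  r_xx[-2] = x[2]*x[0] = -4
  r_xx[-1] = x[1]*x[0] + x[2]*x[1] = 0
  r_xx[0] = x[0]*x[0] + x[1]*x[1] + x[2]*x[2] = 17
  r_xx[1] = x[0]*x[1] + x[1]*x[2] = 0
  r_xx[2] = x[0]*x[2] = -4
r_xx = [-4, 0, 17, 0, -4]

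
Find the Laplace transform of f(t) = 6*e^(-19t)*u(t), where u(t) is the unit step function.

Standard Laplace transform pair:
e^(-at)*u(t) <-> 1/(s+a)
With a = 19: L{6*e^(-19t)*u(t)} = 6/(s+19), ROC: Re(s) > -19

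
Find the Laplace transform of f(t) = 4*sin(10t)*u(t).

Standard pair: sin(wt)*u(t) <-> w/(s^2+w^2)
With w = 10: L{4*sin(10t)*u(t)} = 40/(s^2+100)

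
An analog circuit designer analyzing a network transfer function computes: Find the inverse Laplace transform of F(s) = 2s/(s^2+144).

Standard pair: s/(s^2+w^2) <-> cos(wt)*u(t)
With k=2, w=12: f(t) = 2*cos(12t)*u(t)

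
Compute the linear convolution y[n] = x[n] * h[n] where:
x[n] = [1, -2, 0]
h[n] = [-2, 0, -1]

y[n] = sum_k x[k]*h[n-k]. Output length = len(x) + len(h) - 1 = 3 + 3 - 1 = 5.
y[0] = 1*-2 = -2
y[1] = -2*-2 + 1*0 = 4
y[2] = 0*-2 + -2*0 + 1*-1 = -1
y[3] = 0*0 + -2*-1 = 2
y[4] = 0*-1 = 0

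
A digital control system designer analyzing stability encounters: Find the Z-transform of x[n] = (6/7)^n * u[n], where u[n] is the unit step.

The Z-transform of a^n * u[n] is z/(z-a) for |z| > |a|.
Here a = 6/7, so X(z) = z/(z - (6/7)) = 7z/(7z - 6)
ROC: |z| > 6/7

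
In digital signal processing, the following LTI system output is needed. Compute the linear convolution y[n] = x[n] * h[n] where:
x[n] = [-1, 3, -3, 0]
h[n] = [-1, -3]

y[n] = sum_k x[k]*h[n-k]. Output length = len(x) + len(h) - 1 = 4 + 2 - 1 = 5.
y[0] = -1*-1 = 1
y[1] = 3*-1 + -1*-3 = 0
y[2] = -3*-1 + 3*-3 = -6
y[3] = 0*-1 + -3*-3 = 9
y[4] = 0*-3 = 0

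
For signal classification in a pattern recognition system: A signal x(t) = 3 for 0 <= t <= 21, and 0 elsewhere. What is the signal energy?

Energy = integral of |x(t)|^2 dt over the signal duration
= 3^2 * 21 = 9 * 21 = 189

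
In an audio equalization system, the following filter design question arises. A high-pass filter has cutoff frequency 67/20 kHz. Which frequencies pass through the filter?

A high-pass filter passes all frequencies above the cutoff frequency 67/20 kHz and attenuates lower frequencies.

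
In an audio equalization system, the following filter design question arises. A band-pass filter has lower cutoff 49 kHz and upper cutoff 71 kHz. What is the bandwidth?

Bandwidth = f_high - f_low
= 71 kHz - 49 kHz = 22 kHz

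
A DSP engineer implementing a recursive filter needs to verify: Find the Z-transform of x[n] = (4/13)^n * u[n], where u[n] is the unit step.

The Z-transform of a^n * u[n] is z/(z-a) for |z| > |a|.
Here a = 4/13, so X(z) = z/(z - (4/13)) = 13z/(13z - 4)
ROC: |z| > 4/13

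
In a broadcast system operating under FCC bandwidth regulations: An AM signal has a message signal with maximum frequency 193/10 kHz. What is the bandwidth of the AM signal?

In AM (double-sideband), the bandwidth is twice the message frequency.
BW = 2 * f_m = 2 * 193/10 kHz = 193/5 kHz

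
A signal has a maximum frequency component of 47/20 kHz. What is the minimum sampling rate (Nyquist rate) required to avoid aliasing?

By the Nyquist-Shannon sampling theorem,
the minimum sampling rate (Nyquist rate) must be at least 2 * f_max.
Nyquist rate = 2 * 47/20 kHz = 47/10 kHz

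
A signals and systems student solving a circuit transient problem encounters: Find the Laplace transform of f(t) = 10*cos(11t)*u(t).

Standard pair: cos(wt)*u(t) <-> s/(s^2+w^2)
With w = 11: L{10*cos(11t)*u(t)} = 10s/(s^2+121)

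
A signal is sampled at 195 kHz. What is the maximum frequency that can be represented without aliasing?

The maximum frequency that can be represented without aliasing
is the Nyquist frequency: f_max = f_s / 2 = 195 kHz / 2 = 195/2 kHz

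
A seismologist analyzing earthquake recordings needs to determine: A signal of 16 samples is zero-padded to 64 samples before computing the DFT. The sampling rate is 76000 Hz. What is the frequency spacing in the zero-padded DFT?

Original DFT: N = 16, resolution = f_s/N = 76000/16 = 4750 Hz
Zero-padded DFT: N = 64, resolution = f_s/N = 76000/64 = 2375/2 Hz
Zero-padding interpolates the spectrum (finer frequency grid)
but does NOT improve the true spectral resolution (ability to resolve close frequencies).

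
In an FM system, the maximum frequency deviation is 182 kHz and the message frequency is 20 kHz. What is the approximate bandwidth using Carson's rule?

Carson's rule: BW = 2*(delta_f + f_m)
= 2*(182 + 20) kHz = 404 kHz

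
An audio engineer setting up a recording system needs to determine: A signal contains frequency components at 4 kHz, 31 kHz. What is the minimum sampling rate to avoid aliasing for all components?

The highest frequency component is f_max = 31 kHz.
Nyquist rate = 2 * f_max = 2 * 31 kHz = 62 kHz.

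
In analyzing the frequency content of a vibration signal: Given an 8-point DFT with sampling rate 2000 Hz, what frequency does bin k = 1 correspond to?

The frequency of DFT bin k is: f_k = k * f_s / N
f_1 = 1 * 2000 / 8 = 250 Hz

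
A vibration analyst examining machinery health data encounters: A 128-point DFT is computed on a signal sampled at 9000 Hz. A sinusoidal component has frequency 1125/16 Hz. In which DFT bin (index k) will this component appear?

DFT frequency resolution = f_s/N = 9000/128 = 1125/16 Hz
Bin index k = f_signal / resolution = 1125/16 / 1125/16 = 1
The signal frequency 1125/16 Hz falls in DFT bin k = 1.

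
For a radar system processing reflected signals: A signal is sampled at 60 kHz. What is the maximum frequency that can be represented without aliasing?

The maximum frequency that can be represented without aliasing
is the Nyquist frequency: f_max = f_s / 2 = 60 kHz / 2 = 30 kHz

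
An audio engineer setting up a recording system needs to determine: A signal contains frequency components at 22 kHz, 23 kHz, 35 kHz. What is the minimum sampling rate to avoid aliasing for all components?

The highest frequency component is f_max = 35 kHz.
Nyquist rate = 2 * f_max = 2 * 35 kHz = 70 kHz.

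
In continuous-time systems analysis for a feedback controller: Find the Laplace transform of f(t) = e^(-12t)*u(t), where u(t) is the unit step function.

Standard Laplace transform pair:
e^(-at)*u(t) <-> 1/(s+a)
With a = 12: L{e^(-12t)*u(t)} = 1/(s+12), ROC: Re(s) > -12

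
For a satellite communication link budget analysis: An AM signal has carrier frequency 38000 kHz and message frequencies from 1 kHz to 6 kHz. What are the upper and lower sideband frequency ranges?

Upper sideband (USB) = fc + [fm_low, fm_high] = 38000 + [1, 6] = [38001, 38006] kHz
Lower sideband (LSB) = fc - [fm_high, fm_low] = 38000 - [6, 1] = [37994, 37999] kHz
Total occupied spectrum: 37994 kHz to 38006 kHz (plus carrier at 38000 kHz)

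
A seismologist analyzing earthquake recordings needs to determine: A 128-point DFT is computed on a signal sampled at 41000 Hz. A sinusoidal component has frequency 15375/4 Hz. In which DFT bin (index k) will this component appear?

DFT frequency resolution = f_s/N = 41000/128 = 5125/16 Hz
Bin index k = f_signal / resolution = 15375/4 / 5125/16 = 12
The signal frequency 15375/4 Hz falls in DFT bin k = 12.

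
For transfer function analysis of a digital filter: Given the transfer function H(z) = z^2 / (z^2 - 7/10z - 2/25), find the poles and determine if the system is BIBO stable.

Poles are roots of the denominator: z^2 - 7/10z - 2/25 = 0.
Quadratic formula: z = [-(-7/10) +/- sqrt((-7/10)^2 - 4*(-2/25))] / 2
Discriminant = 49/100 + 8/25 = 81/100; sqrt = 9/10.
z = (7/10 +/- 9/10) / 2 => z = 4/5 or z = -1/10.
|p1| = 1/10, |p2| = 4/5.
For BIBO stability, all poles must lie inside the unit circle (|p| < 1).
System is STABLE since both |p| < 1.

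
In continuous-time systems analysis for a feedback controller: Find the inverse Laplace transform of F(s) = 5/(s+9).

Standard pair: k/(s+a) <-> k*e^(-at)*u(t)
With k=5, a=9: f(t) = 5*e^(-9t)*u(t)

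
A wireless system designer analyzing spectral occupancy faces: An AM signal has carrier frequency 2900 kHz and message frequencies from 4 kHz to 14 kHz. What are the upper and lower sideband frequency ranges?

Upper sideband (USB) = fc + [fm_low, fm_high] = 2900 + [4, 14] = [2904, 2914] kHz
Lower sideband (LSB) = fc - [fm_high, fm_low] = 2900 - [14, 4] = [2886, 2896] kHz
Total occupied spectrum: 2886 kHz to 2914 kHz (plus carrier at 2900 kHz)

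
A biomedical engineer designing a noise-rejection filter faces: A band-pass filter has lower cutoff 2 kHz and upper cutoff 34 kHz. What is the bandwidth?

Bandwidth = f_high - f_low
= 34 kHz - 2 kHz = 32 kHz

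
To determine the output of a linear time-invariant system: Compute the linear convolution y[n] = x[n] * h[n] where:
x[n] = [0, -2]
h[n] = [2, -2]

y[n] = sum_k x[k]*h[n-k]. Output length = len(x) + len(h) - 1 = 2 + 2 - 1 = 3.
y[0] = 0*2 = 0
y[1] = -2*2 + 0*-2 = -4
y[2] = -2*-2 = 4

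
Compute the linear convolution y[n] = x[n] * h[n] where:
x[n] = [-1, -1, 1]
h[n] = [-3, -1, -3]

y[n] = sum_k x[k]*h[n-k]. Output length = len(x) + len(h) - 1 = 3 + 3 - 1 = 5.
y[0] = -1*-3 = 3
y[1] = -1*-3 + -1*-1 = 4
y[2] = 1*-3 + -1*-1 + -1*-3 = 1
y[3] = 1*-1 + -1*-3 = 2
y[4] = 1*-3 = -3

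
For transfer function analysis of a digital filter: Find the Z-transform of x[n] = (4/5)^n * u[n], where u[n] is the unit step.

The Z-transform of a^n * u[n] is z/(z-a) for |z| > |a|.
Here a = 4/5, so X(z) = z/(z - (4/5)) = 5z/(5z - 4)
ROC: |z| > 4/5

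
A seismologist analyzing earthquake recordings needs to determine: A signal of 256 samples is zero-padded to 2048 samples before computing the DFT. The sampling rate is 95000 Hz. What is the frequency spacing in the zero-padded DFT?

Original DFT: N = 256, resolution = f_s/N = 95000/256 = 11875/32 Hz
Zero-padded DFT: N = 2048, resolution = f_s/N = 95000/2048 = 11875/256 Hz
Zero-padding interpolates the spectrum (finer frequency grid)
but does NOT improve the true spectral resolution (ability to resolve close frequencies).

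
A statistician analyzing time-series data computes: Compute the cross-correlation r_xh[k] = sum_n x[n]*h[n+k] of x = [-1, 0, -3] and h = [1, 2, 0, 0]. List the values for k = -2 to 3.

Both sequences indexed from 0 and zero outside their support.
Lags with overlap: k = -2 to 3.
  r_xh[-2] = x[2]*h[0] = -3
  r_xh[-1] = x[1]*h[0] + x[2]*h[1] = -6
  r_xh[0] = x[0]*h[0] + x[1]*h[1] + x[2]*h[2] = -1
  r_xh[1] = x[0]*h[1] + x[1]*h[2] + x[2]*h[3] = -2
  r_xh[2] = x[0]*h[2] + x[1]*h[3] = 0
  r_xh[3] = x[0]*h[3] = 0
r_xh = [-3, -6, -1, -2, 0, 0] (for k = -2, ..., 3)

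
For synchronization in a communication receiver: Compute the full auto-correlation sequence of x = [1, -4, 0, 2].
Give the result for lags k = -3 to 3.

r_xx[k] = sum_m x[m]*x[m+k], indexed from 0, for k = -3 to 3:
  r_xx[-3] = x[3]*x[0] = 2
  r_xx[-2] = x[2]*x[0] + x[3]*x[1] = -8
  r_xx[-1] = x[1]*x[0] + x[2]*x[1] + x[3]*x[2] = -4
  r_xx[0] = x[0]*x[0] + x[1]*x[1] + x[2]*x[2] + x[3]*x[3] = 21
  r_xx[1] = x[0]*x[1] + x[1]*x[2] + x[2]*x[3] = -4
  r_xx[2] = x[0]*x[2] + x[1]*x[3] = -8
  r_xx[3] = x[0]*x[3] = 2
r_xx = [2, -8, -4, 21, -4, -8, 2]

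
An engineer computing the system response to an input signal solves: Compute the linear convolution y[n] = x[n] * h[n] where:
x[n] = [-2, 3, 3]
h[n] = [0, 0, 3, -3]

y[n] = sum_k x[k]*h[n-k]. Output length = len(x) + len(h) - 1 = 3 + 4 - 1 = 6.
y[0] = -2*0 = 0
y[1] = 3*0 + -2*0 = 0
y[2] = 3*0 + 3*0 + -2*3 = -6
y[3] = 3*0 + 3*3 + -2*-3 = 15
y[4] = 3*3 + 3*-3 = 0
y[5] = 3*-3 = -9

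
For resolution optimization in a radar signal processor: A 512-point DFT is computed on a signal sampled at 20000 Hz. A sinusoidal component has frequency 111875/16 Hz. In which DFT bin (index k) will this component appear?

DFT frequency resolution = f_s/N = 20000/512 = 625/16 Hz
Bin index k = f_signal / resolution = 111875/16 / 625/16 = 179
The signal frequency 111875/16 Hz falls in DFT bin k = 179.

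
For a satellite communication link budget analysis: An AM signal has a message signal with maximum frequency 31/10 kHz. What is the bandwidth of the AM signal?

In AM (double-sideband), the bandwidth is twice the message frequency.
BW = 2 * f_m = 2 * 31/10 kHz = 31/5 kHz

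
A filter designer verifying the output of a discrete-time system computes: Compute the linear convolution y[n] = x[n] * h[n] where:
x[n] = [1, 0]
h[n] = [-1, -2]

y[n] = sum_k x[k]*h[n-k]. Output length = len(x) + len(h) - 1 = 2 + 2 - 1 = 3.
y[0] = 1*-1 = -1
y[1] = 0*-1 + 1*-2 = -2
y[2] = 0*-2 = 0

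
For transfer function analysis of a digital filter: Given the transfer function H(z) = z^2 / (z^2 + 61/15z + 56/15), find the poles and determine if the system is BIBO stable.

Poles are roots of the denominator: z^2 + 61/15z + 56/15 = 0.
Quadratic formula: z = [-(61/15) +/- sqrt((61/15)^2 - 4*(56/15))] / 2
Discriminant = 3721/225 - 224/15 = 361/225; sqrt = 19/15.
z = (-61/15 +/- 19/15) / 2 => z = -7/5 or z = -8/3.
|p1| = 8/3, |p2| = 7/5.
For BIBO stability, all poles must lie inside the unit circle (|p| < 1).
System is UNSTABLE since at least one |p| >= 1.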